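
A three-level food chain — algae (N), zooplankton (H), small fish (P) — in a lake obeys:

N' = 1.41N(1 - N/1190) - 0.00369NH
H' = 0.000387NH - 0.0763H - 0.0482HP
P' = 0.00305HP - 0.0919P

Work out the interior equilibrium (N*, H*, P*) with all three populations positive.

From dP/dt = 0: 0.00305H* = 0.0919, so H* = 30.1.
From dN/dt = 0: 1.41(1 - N*/1190) = 0.00369·30.1, giving N* = 1190·(1 - 0.0789) = 1100.
From dH/dt = 0: 0.000387·1100 - 0.0763 = 0.0482P*, so P* = 0.348/0.0482 = 7.22.

N* ≈ 1100, H* ≈ 30.1, P* ≈ 7.22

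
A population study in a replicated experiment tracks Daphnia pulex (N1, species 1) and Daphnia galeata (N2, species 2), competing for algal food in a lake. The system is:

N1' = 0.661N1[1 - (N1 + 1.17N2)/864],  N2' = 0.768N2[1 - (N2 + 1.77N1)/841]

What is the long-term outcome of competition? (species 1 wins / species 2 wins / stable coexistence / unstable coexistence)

unstable coexistence (outcome depends on initial conditions)

Compare the nullcline intercepts: K1/α12 = 864/1.17 = 738 < K2 = 841; K2/α21 = 841/1.77 = 475 < K1 = 864.
Since both are reversed, neither can invade when rare; the interior point is a saddle.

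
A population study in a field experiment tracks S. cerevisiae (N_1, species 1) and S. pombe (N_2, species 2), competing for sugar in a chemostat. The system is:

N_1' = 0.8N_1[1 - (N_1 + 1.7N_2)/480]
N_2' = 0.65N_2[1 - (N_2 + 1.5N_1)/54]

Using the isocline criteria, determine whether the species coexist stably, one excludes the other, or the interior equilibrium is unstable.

Compare the nullcline intercepts: K1/α12 = 480/1.7 = 282 > K2 = 54; K2/α21 = 54/1.5 = 36 < K1 = 480.
Since the inequalities point opposite ways, species 1 can invade but species 2 cannot.

species 1 excludes species 2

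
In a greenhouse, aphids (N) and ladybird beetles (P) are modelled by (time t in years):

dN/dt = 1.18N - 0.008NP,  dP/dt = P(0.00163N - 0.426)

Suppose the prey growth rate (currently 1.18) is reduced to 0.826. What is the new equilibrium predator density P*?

At the interior fixed point, setting dN/dt = 0 with N > 0 fixes P* = (prey growth rate)/(NP coefficient) — independent of the other coefficients.
With the change, P* = 0.826/0.008 = 103; it falls from 148.

P* ≈ 103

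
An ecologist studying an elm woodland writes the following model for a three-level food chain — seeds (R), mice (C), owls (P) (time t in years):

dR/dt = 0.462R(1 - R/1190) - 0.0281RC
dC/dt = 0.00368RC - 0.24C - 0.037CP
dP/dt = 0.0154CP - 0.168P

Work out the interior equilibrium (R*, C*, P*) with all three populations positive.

From dP/dt = 0: 0.0154C* = 0.168, so C* = 10.9.
From dR/dt = 0: 0.462(1 - R*/1190) = 0.0281·10.9, giving R* = 1190·(1 - 0.664) = 400.
From dC/dt = 0: 0.00368·400 - 0.24 = 0.037P*, so P* = 1.23/0.037 = 33.3.

R* ≈ 400, C* ≈ 10.9, P* ≈ 33.3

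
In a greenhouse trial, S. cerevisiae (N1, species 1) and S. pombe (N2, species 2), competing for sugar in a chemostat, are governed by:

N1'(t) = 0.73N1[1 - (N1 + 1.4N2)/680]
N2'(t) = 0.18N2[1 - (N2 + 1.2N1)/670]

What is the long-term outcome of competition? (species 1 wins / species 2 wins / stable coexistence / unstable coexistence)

Compare the nullcline intercepts: K1/α12 = 680/1.4 = 486 < K2 = 670; K2/α21 = 670/1.2 = 558 < K1 = 680.
Since both are reversed, neither can invade when rare; the interior point is a saddle.

unstable coexistence (outcome depends on initial conditions)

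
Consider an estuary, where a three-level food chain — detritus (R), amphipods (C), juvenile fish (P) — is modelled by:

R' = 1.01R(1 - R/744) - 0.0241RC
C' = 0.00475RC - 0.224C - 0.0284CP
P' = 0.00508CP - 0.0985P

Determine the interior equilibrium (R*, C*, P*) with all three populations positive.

R* ≈ 400, C* ≈ 19.4, P* ≈ 59

From dP/dt = 0: 0.00508C* = 0.0985, so C* = 19.4.
From dR/dt = 0: 1.01(1 - R*/744) = 0.0241·19.4, giving R* = 744·(1 - 0.463) = 400.
From dC/dt = 0: 0.00475·400 - 0.224 = 0.0284P*, so P* = 1.67/0.0284 = 59.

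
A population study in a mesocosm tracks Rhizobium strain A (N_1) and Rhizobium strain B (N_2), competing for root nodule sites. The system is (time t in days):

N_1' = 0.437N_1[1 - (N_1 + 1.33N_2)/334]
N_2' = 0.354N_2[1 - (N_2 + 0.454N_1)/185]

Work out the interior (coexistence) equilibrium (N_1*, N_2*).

N_1* ≈ 222, N_2* ≈ 84.2

Setting both brackets to zero gives the nullclines N_1 + 1.33N_2 = 334 and 0.454N_1 + N_2 = 185.
Substituting N_2 = 185 - 0.454N_1 into the first: N_1(1 - 1.33·0.454) = 334 - 1.33·185.
So N_1* = 87.9/0.396 = 222, and then N_2* = 185 - 0.454·222 = 84.2.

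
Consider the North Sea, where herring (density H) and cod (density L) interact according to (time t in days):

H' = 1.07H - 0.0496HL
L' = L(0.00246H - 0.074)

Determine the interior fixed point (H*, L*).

Set dL/dt = 0 with L > 0: 0.00246H - 0.074 = 0, so H* = 0.074/0.00246 = 30.1.
Set dH/dt = 0 with H > 0: 1.07 - 0.0496L = 0, so L* = 1.07/0.0496 = 21.6.

H* ≈ 30.1, L* ≈ 21.6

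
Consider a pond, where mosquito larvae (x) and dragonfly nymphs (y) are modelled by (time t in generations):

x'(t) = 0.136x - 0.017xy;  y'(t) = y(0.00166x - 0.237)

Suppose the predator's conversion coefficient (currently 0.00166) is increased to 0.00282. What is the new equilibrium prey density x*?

x* ≈ 84

At the interior fixed point, setting dy/dt = 0 with y > 0 fixes x* = (predator death rate)/(xy coefficient) — independent of the other coefficients.
With the change, x* = 0.237/0.00282 = 84; it falls from 143.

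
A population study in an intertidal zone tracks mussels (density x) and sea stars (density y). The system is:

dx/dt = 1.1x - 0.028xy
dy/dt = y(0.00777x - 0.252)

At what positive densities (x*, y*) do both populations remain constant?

x* ≈ 32.4, y* ≈ 39.3

Set dy/dt = 0 with y > 0: 0.00777x - 0.252 = 0, so x* = 0.252/0.00777 = 32.4.
Set dx/dt = 0 with x > 0: 1.1 - 0.028y = 0, so y* = 1.1/0.028 = 39.3.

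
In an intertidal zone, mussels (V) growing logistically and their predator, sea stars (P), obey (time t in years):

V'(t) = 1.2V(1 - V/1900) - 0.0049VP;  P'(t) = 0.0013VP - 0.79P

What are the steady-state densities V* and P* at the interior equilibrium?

From dP/dt = 0 with P > 0: 0.0013V* = 0.79, so V* = 608.
Substitute into dV/dt = 0: 1.2(1 - 608/1900) = 0.0049P*.
The bracket is 0.68, giving P* = 0.816/0.0049 = 167.

V* ≈ 608, P* ≈ 167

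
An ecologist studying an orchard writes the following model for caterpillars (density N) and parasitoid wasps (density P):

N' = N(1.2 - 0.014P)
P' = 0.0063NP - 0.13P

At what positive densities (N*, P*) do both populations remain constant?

Set dP/dt = 0 with P > 0: 0.0063N - 0.13 = 0, so N* = 0.13/0.0063 = 20.6.
Set dN/dt = 0 with N > 0: 1.2 - 0.014P = 0, so P* = 1.2/0.014 = 85.7.

N* ≈ 20.6, P* ≈ 85.7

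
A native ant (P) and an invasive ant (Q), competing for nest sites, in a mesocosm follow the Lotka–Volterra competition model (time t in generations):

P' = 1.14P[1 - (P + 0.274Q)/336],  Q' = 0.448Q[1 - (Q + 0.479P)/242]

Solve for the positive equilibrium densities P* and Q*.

P* ≈ 310, Q* ≈ 93.3

Setting both brackets to zero gives the nullclines P + 0.274Q = 336 and 0.479P + Q = 242.
Substituting Q = 242 - 0.479P into the first: P(1 - 0.274·0.479) = 336 - 0.274·242.
So P* = 270/0.869 = 310, and then Q* = 242 - 0.479·310 = 93.3.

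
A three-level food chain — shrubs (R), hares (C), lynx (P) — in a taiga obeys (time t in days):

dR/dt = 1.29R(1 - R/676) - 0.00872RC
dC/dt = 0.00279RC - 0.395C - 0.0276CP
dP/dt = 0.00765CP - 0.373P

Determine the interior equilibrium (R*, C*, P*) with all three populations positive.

From dP/dt = 0: 0.00765C* = 0.373, so C* = 48.8.
From dR/dt = 0: 1.29(1 - R*/676) = 0.00872·48.8, giving R* = 676·(1 - 0.33) = 453.
From dC/dt = 0: 0.00279·453 - 0.395 = 0.0276P*, so P* = 0.869/0.0276 = 31.5.

R* ≈ 453, C* ≈ 48.8, P* ≈ 31.5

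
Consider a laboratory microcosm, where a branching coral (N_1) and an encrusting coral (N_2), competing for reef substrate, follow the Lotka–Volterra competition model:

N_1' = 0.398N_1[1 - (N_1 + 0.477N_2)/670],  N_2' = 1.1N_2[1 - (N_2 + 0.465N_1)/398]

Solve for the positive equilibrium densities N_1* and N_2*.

N_1* ≈ 617, N_2* ≈ 111

Setting both brackets to zero gives the nullclines N_1 + 0.477N_2 = 670 and 0.465N_1 + N_2 = 398.
Substituting N_2 = 398 - 0.465N_1 into the first: N_1(1 - 0.477·0.465) = 670 - 0.477·398.
So N_1* = 480/0.778 = 617, and then N_2* = 398 - 0.465·617 = 111.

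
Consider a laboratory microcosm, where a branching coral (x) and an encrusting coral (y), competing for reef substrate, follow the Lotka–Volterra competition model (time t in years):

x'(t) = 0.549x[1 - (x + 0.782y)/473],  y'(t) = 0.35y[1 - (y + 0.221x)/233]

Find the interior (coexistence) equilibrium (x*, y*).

Setting both brackets to zero gives the nullclines x + 0.782y = 473 and 0.221x + y = 233.
Substituting y = 233 - 0.221x into the first: x(1 - 0.782·0.221) = 473 - 0.782·233.
So x* = 291/0.827 = 352, and then y* = 233 - 0.221·352 = 155.

x* ≈ 352, y* ≈ 155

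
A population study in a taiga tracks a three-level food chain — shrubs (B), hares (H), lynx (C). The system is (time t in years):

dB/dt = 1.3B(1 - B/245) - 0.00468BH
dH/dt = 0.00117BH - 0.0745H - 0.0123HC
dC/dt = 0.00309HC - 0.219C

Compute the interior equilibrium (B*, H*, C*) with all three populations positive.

From dC/dt = 0: 0.00309H* = 0.219, so H* = 70.9.
From dB/dt = 0: 1.3(1 - B*/245) = 0.00468·70.9, giving B* = 245·(1 - 0.255) = 182.
From dH/dt = 0: 0.00117·182 - 0.0745 = 0.0123C*, so C* = 0.139/0.0123 = 11.3.

B* ≈ 182, H* ≈ 70.9, C* ≈ 11.3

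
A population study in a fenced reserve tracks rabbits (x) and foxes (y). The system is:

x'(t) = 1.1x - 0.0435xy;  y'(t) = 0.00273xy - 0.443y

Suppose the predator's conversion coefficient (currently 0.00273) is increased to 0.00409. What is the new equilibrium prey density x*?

At the interior fixed point, setting dy/dt = 0 with y > 0 fixes x* = (predator death rate)/(xy coefficient) — independent of the other coefficients.
With the change, x* = 0.443/0.00409 = 108; it falls from 162.

x* ≈ 108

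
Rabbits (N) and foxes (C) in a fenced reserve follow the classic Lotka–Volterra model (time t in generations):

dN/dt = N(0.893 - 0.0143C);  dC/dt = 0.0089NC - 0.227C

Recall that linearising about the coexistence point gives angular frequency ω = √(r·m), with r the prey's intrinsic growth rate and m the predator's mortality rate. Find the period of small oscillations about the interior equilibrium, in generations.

T ≈ 14 generations

Here r = 0.893 and m = 0.227, so r·m = 0.203.
ω = √0.203 = 0.45 per generation, hence T = 2π/ω ≈ 14 generations.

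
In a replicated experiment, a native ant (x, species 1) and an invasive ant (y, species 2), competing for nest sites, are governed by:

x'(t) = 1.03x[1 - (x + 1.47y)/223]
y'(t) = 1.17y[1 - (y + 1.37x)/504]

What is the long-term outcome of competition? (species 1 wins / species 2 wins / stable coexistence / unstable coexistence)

Compare the nullcline intercepts: K1/α12 = 223/1.47 = 152 < K2 = 504; K2/α21 = 504/1.37 = 368 > K1 = 223.
Since the inequalities point opposite ways, species 2 can invade but species 1 cannot.

species 2 excludes species 1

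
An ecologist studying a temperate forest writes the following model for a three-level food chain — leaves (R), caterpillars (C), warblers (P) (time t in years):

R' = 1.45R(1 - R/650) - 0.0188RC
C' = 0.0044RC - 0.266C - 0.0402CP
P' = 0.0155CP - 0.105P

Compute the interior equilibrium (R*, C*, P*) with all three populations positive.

From dP/dt = 0: 0.0155C* = 0.105, so C* = 6.77.
From dR/dt = 0: 1.45(1 - R*/650) = 0.0188·6.77, giving R* = 650·(1 - 0.0878) = 593.
From dC/dt = 0: 0.0044·593 - 0.266 = 0.0402P*, so P* = 2.34/0.0402 = 58.3.

R* ≈ 593, C* ≈ 6.77, P* ≈ 58.3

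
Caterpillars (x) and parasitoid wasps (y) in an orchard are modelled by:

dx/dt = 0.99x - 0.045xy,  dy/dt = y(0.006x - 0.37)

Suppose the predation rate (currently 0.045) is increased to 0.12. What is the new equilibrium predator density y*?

y* ≈ 8.25

At the interior fixed point, setting dx/dt = 0 with x > 0 fixes y* = (prey growth rate)/(xy coefficient) — independent of the other coefficients.
With the change, y* = 0.99/0.12 = 8.25; it falls from 22.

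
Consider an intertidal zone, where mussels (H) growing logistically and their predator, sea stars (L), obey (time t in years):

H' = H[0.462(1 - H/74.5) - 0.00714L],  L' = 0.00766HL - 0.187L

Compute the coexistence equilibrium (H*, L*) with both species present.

H* ≈ 24.4, L* ≈ 43.5

From dL/dt = 0 with L > 0: 0.00766H* = 0.187, so H* = 24.4.
Substitute into dH/dt = 0: 0.462(1 - 24.4/74.5) = 0.00714L*.
The bracket is 0.672, giving L* = 0.311/0.00714 = 43.5.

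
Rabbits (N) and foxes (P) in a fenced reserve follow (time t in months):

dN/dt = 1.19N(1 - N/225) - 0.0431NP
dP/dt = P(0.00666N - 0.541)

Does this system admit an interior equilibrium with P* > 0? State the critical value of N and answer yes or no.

The predator equation gives dP/dt > 0 only when N > 0.541/0.00666 = 81.2.
Without the predator, N → K = 225. Since 225 > 81.2, the predator can invade and persist.

Threshold N = 81.2; K > 81.2, so yes, the predator persists.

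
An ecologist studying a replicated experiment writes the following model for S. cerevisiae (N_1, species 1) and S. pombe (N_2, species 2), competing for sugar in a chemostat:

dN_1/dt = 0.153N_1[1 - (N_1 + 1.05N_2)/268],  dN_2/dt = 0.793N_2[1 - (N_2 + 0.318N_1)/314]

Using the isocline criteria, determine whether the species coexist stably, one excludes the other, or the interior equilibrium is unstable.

species 2 excludes species 1

Compare the nullcline intercepts: K1/α12 = 268/1.05 = 255 < K2 = 314; K2/α21 = 314/0.318 = 987 > K1 = 268.
Since the inequalities point opposite ways, species 2 can invade but species 1 cannot.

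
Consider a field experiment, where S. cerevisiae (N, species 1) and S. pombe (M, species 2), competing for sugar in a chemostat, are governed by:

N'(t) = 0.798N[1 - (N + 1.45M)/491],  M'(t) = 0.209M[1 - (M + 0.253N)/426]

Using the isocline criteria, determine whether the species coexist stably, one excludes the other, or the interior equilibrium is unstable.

Compare the nullcline intercepts: K1/α12 = 491/1.45 = 339 < K2 = 426; K2/α21 = 426/0.253 = 1680 > K1 = 491.
Since the inequalities point opposite ways, species 2 can invade but species 1 cannot.

species 2 excludes species 1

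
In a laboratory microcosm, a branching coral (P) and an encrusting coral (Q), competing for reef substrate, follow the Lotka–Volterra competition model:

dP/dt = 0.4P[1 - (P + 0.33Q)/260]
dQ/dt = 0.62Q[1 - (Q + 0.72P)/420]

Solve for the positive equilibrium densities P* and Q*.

Setting both brackets to zero gives the nullclines P + 0.33Q = 260 and 0.72P + Q = 420.
Substituting Q = 420 - 0.72P into the first: P(1 - 0.33·0.72) = 260 - 0.33·420.
So P* = 121/0.762 = 159, and then Q* = 420 - 0.72·159 = 305.

P* ≈ 159, Q* ≈ 305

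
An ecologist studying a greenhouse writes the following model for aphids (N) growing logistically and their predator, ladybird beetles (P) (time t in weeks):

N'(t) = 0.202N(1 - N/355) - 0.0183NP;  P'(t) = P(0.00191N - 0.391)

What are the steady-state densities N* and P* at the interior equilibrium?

N* ≈ 205, P* ≈ 4.67

From dP/dt = 0 with P > 0: 0.00191N* = 0.391, so N* = 205.
Substitute into dN/dt = 0: 0.202(1 - 205/355) = 0.0183P*.
The bracket is 0.423, giving P* = 0.0855/0.0183 = 4.67.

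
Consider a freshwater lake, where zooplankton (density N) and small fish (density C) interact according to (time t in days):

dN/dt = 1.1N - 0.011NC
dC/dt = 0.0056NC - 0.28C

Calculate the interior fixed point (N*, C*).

Set dC/dt = 0 with C > 0: 0.0056N - 0.28 = 0, so N* = 0.28/0.0056 = 50.
Set dN/dt = 0 with N > 0: 1.1 - 0.011C = 0, so C* = 1.1/0.011 = 100.

N* ≈ 50, C* ≈ 100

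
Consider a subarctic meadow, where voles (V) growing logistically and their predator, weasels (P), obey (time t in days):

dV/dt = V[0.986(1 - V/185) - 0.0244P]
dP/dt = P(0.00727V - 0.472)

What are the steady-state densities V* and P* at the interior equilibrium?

From dP/dt = 0 with P > 0: 0.00727V* = 0.472, so V* = 64.9.
Substitute into dV/dt = 0: 0.986(1 - 64.9/185) = 0.0244P*.
The bracket is 0.649, giving P* = 0.64/0.0244 = 26.2.

V* ≈ 64.9, P* ≈ 26.2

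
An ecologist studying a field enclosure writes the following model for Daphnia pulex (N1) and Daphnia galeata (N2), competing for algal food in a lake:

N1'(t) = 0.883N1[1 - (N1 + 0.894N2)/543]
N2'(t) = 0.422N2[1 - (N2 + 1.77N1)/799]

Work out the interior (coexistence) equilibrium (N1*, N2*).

Setting both brackets to zero gives the nullclines N1 + 0.894N2 = 543 and 1.77N1 + N2 = 799.
Substituting N2 = 799 - 1.77N1 into the first: N1(1 - 0.894·1.77) = 543 - 0.894·799.
So N1* = -171/-0.582 = 294, and then N2* = 799 - 1.77·294 = 278.

N1* ≈ 294, N2* ≈ 278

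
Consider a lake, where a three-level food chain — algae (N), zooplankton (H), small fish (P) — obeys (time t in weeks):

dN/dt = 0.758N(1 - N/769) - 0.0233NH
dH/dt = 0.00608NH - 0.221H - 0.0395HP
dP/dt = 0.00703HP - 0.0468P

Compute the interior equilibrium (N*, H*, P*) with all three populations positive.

From dP/dt = 0: 0.00703H* = 0.0468, so H* = 6.66.
From dN/dt = 0: 0.758(1 - N*/769) = 0.0233·6.66, giving N* = 769·(1 - 0.205) = 612.
From dH/dt = 0: 0.00608·612 - 0.221 = 0.0395P*, so P* = 3.5/0.0395 = 88.6.

N* ≈ 612, H* ≈ 6.66, P* ≈ 88.6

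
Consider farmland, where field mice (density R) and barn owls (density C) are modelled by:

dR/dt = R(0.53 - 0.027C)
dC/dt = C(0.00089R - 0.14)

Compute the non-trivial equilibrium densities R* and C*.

Set dC/dt = 0 with C > 0: 0.00089R - 0.14 = 0, so R* = 0.14/0.00089 = 157.
Set dR/dt = 0 with R > 0: 0.53 - 0.027C = 0, so C* = 0.53/0.027 = 19.6.

R* ≈ 157, C* ≈ 19.6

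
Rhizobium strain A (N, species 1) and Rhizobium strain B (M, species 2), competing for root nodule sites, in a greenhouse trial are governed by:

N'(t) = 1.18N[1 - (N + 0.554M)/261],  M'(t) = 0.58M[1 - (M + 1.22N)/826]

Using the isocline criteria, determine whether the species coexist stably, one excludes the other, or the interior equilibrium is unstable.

Compare the nullcline intercepts: K1/α12 = 261/0.554 = 471 < K2 = 826; K2/α21 = 826/1.22 = 677 > K1 = 261.
Since the inequalities point opposite ways, species 2 can invade but species 1 cannot.

species 2 excludes species 1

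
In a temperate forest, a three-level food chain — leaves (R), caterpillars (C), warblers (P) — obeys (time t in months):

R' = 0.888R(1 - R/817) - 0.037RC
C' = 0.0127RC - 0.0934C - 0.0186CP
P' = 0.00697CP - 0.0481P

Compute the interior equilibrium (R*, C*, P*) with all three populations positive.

R* ≈ 582, C* ≈ 6.9, P* ≈ 392

From dP/dt = 0: 0.00697C* = 0.0481, so C* = 6.9.
From dR/dt = 0: 0.888(1 - R*/817) = 0.037·6.9, giving R* = 817·(1 - 0.288) = 582.
From dC/dt = 0: 0.0127·582 - 0.0934 = 0.0186P*, so P* = 7.3/0.0186 = 392.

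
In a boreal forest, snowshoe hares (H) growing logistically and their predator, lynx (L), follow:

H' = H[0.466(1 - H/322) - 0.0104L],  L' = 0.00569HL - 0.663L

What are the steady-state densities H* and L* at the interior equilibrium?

H* ≈ 117, L* ≈ 28.6

From dL/dt = 0 with L > 0: 0.00569H* = 0.663, so H* = 117.
Substitute into dH/dt = 0: 0.466(1 - 117/322) = 0.0104L*.
The bracket is 0.638, giving L* = 0.297/0.0104 = 28.6.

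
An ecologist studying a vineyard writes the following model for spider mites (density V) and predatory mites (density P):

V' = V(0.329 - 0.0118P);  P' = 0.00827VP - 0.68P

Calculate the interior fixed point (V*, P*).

Set dP/dt = 0 with P > 0: 0.00827V - 0.68 = 0, so V* = 0.68/0.00827 = 82.2.
Set dV/dt = 0 with V > 0: 0.329 - 0.0118P = 0, so P* = 0.329/0.0118 = 27.9.

V* ≈ 82.2, P* ≈ 27.9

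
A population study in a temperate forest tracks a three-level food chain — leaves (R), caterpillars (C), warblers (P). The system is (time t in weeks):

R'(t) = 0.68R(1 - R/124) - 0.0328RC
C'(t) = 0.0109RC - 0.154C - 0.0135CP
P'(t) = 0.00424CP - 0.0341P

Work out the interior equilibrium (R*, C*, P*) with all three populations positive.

R* ≈ 75.9, C* ≈ 8.04, P* ≈ 49.9

From dP/dt = 0: 0.00424C* = 0.0341, so C* = 8.04.
From dR/dt = 0: 0.68(1 - R*/124) = 0.0328·8.04, giving R* = 124·(1 - 0.388) = 75.9.
From dC/dt = 0: 0.0109·75.9 - 0.154 = 0.0135P*, so P* = 0.673/0.0135 = 49.9.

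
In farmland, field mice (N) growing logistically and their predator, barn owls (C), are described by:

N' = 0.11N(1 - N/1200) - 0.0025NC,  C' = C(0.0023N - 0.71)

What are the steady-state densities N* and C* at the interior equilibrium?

N* ≈ 309, C* ≈ 32.7

From dC/dt = 0 with C > 0: 0.0023N* = 0.71, so N* = 309.
Substitute into dN/dt = 0: 0.11(1 - 309/1200) = 0.0025C*.
The bracket is 0.743, giving C* = 0.0817/0.0025 = 32.7.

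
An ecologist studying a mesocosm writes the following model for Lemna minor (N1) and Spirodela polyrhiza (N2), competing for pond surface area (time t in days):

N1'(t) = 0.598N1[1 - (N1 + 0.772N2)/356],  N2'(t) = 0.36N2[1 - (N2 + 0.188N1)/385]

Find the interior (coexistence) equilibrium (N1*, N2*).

Setting both brackets to zero gives the nullclines N1 + 0.772N2 = 356 and 0.188N1 + N2 = 385.
Substituting N2 = 385 - 0.188N1 into the first: N1(1 - 0.772·0.188) = 356 - 0.772·385.
So N1* = 58.8/0.855 = 68.8, and then N2* = 385 - 0.188·68.8 = 372.

N1* ≈ 68.8, N2* ≈ 372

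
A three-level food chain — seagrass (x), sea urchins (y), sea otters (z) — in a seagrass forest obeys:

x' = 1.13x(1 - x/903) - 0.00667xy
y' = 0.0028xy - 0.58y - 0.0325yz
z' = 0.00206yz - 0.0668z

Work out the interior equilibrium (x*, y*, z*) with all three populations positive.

From dz/dt = 0: 0.00206y* = 0.0668, so y* = 32.4.
From dx/dt = 0: 1.13(1 - x*/903) = 0.00667·32.4, giving x* = 903·(1 - 0.191) = 730.
From dy/dt = 0: 0.0028·730 - 0.58 = 0.0325z*, so z* = 1.46/0.0325 = 45.1.

x* ≈ 730, y* ≈ 32.4, z* ≈ 45.1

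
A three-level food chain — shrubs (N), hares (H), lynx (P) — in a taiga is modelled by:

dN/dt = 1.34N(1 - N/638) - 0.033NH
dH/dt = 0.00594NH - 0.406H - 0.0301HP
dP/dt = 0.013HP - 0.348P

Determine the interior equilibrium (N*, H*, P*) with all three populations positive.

From dP/dt = 0: 0.013H* = 0.348, so H* = 26.8.
From dN/dt = 0: 1.34(1 - N*/638) = 0.033·26.8, giving N* = 638·(1 - 0.659) = 217.
From dH/dt = 0: 0.00594·217 - 0.406 = 0.0301P*, so P* = 0.885/0.0301 = 29.4.

N* ≈ 217, H* ≈ 26.8, P* ≈ 29.4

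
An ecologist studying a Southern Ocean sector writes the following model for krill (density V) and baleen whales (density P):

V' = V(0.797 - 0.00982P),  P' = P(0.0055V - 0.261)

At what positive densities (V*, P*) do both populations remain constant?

V* ≈ 47.5, P* ≈ 81.2

Set dP/dt = 0 with P > 0: 0.0055V - 0.261 = 0, so V* = 0.261/0.0055 = 47.5.
Set dV/dt = 0 with V > 0: 0.797 - 0.00982P = 0, so P* = 0.797/0.00982 = 81.2.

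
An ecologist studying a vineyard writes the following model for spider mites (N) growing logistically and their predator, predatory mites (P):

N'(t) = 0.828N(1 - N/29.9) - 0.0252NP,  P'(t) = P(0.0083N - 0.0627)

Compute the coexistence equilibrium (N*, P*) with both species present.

N* ≈ 7.55, P* ≈ 24.6

From dP/dt = 0 with P > 0: 0.0083N* = 0.0627, so N* = 7.55.
Substitute into dN/dt = 0: 0.828(1 - 7.55/29.9) = 0.0252P*.
The bracket is 0.747, giving P* = 0.619/0.0252 = 24.6.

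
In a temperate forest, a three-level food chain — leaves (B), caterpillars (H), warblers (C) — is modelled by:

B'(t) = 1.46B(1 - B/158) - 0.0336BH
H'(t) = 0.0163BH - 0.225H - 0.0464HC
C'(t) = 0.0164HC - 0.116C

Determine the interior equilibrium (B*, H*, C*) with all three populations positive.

B* ≈ 132, H* ≈ 7.07, C* ≈ 41.6

From dC/dt = 0: 0.0164H* = 0.116, so H* = 7.07.
From dB/dt = 0: 1.46(1 - B*/158) = 0.0336·7.07, giving B* = 158·(1 - 0.163) = 132.
From dH/dt = 0: 0.0163·132 - 0.225 = 0.0464C*, so C* = 1.93/0.0464 = 41.6.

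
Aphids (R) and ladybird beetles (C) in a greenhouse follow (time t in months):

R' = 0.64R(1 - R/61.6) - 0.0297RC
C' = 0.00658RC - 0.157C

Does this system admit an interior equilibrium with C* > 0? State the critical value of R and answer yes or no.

Threshold R = 23.9; K > 23.9, so yes, the predator persists.

The predator equation gives dC/dt > 0 only when R > 0.157/0.00658 = 23.9.
Without the predator, R → K = 61.6. Since 61.6 > 23.9, the predator can invade and persist.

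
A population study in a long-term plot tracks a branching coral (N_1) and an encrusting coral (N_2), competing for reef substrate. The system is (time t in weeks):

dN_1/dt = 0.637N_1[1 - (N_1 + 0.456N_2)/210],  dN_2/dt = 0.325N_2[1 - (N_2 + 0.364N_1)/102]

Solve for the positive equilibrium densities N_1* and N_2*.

Setting both brackets to zero gives the nullclines N_1 + 0.456N_2 = 210 and 0.364N_1 + N_2 = 102.
Substituting N_2 = 102 - 0.364N_1 into the first: N_1(1 - 0.456·0.364) = 210 - 0.456·102.
So N_1* = 163/0.834 = 196, and then N_2* = 102 - 0.364·196 = 30.6.

N_1* ≈ 196, N_2* ≈ 30.6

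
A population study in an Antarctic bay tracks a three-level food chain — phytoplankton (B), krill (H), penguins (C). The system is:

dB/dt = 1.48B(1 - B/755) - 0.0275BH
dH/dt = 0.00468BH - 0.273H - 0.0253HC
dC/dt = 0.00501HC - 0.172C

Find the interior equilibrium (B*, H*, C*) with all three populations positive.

From dC/dt = 0: 0.00501H* = 0.172, so H* = 34.3.
From dB/dt = 0: 1.48(1 - B*/755) = 0.0275·34.3, giving B* = 755·(1 - 0.638) = 273.
From dH/dt = 0: 0.00468·273 - 0.273 = 0.0253C*, so C* = 1.01/0.0253 = 39.8.

B* ≈ 273, H* ≈ 34.3, C* ≈ 39.8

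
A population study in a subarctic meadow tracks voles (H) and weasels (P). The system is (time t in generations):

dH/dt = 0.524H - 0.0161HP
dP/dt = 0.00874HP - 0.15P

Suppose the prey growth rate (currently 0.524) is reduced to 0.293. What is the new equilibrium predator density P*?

P* ≈ 18.2

At the interior fixed point, setting dH/dt = 0 with H > 0 fixes P* = (prey growth rate)/(HP coefficient) — independent of the other coefficients.
With the change, P* = 0.293/0.0161 = 18.2; it falls from 32.5.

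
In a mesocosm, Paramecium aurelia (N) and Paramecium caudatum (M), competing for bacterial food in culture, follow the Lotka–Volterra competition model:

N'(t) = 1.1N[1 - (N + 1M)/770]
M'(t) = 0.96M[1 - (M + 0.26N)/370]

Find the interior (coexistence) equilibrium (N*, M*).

Setting both brackets to zero gives the nullclines N + 1M = 770 and 0.26N + M = 370.
Substituting M = 370 - 0.26N into the first: N(1 - 1·0.26) = 770 - 1·370.
So N* = 400/0.74 = 541, and then M* = 370 - 0.26·541 = 229.

N* ≈ 541, M* ≈ 229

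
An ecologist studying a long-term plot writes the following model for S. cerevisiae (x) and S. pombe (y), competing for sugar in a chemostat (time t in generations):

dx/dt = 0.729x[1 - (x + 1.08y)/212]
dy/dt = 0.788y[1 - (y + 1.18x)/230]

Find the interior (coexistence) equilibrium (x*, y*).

Setting both brackets to zero gives the nullclines x + 1.08y = 212 and 1.18x + y = 230.
Substituting y = 230 - 1.18x into the first: x(1 - 1.08·1.18) = 212 - 1.08·230.
So x* = -36.4/-0.274 = 133, and then y* = 230 - 1.18·133 = 73.5.

x* ≈ 133, y* ≈ 73.5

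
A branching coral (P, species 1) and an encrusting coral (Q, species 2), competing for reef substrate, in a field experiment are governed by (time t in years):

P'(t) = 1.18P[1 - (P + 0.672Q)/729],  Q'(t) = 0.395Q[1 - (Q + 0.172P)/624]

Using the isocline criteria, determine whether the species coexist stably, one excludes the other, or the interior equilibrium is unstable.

Compare the nullcline intercepts: K1/α12 = 729/0.672 = 1080 > K2 = 624; K2/α21 = 624/0.172 = 3630 > K1 = 729.
Since both inequalities hold, each species can invade when rare, so the interior equilibrium is stable.

stable coexistence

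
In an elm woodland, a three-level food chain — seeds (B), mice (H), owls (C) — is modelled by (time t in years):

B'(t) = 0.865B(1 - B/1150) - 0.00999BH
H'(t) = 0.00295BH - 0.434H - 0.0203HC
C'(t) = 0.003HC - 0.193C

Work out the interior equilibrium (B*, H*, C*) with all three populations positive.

B* ≈ 296, H* ≈ 64.3, C* ≈ 21.6

From dC/dt = 0: 0.003H* = 0.193, so H* = 64.3.
From dB/dt = 0: 0.865(1 - B*/1150) = 0.00999·64.3, giving B* = 1150·(1 - 0.743) = 296.
From dH/dt = 0: 0.00295·296 - 0.434 = 0.0203C*, so C* = 0.438/0.0203 = 21.6.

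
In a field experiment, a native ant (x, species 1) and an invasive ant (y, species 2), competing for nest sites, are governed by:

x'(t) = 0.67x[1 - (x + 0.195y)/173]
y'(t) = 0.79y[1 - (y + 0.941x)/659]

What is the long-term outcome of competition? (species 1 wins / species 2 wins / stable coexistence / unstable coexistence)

stable coexistence

Compare the nullcline intercepts: K1/α12 = 173/0.195 = 887 > K2 = 659; K2/α21 = 659/0.941 = 700 > K1 = 173.
Since both inequalities hold, each species can invade when rare, so the interior equilibrium is stable.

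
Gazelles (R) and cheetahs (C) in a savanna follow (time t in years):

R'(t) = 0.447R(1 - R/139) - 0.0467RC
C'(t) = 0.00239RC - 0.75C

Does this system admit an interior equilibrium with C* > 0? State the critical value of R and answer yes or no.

The predator equation gives dC/dt > 0 only when R > 0.75/0.00239 = 314.
Without the predator, R → K = 139. Since 139 < 314, the predator cannot invade.

Threshold R = 314; K < 314, so no, the predator goes extinct.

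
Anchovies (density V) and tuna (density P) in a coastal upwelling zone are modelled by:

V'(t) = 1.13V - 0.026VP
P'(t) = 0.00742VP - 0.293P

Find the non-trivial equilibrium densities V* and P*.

Set dP/dt = 0 with P > 0: 0.00742V - 0.293 = 0, so V* = 0.293/0.00742 = 39.5.
Set dV/dt = 0 with V > 0: 1.13 - 0.026P = 0, so P* = 1.13/0.026 = 43.5.

V* ≈ 39.5, P* ≈ 43.5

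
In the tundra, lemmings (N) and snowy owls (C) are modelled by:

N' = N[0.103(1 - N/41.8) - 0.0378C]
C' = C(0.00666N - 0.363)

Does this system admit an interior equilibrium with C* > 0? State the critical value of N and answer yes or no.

The predator equation gives dC/dt > 0 only when N > 0.363/0.00666 = 54.5.
Without the predator, N → K = 41.8. Since 41.8 < 54.5, the predator cannot invade.

Threshold N = 54.5; K < 54.5, so no, the predator goes extinct.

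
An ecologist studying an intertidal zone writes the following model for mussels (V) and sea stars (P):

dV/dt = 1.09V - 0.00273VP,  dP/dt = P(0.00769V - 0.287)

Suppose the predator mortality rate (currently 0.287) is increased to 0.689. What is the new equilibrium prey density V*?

V* ≈ 89.6

At the interior fixed point, setting dP/dt = 0 with P > 0 fixes V* = (predator death rate)/(VP coefficient) — independent of the other coefficients.
With the change, V* = 0.689/0.00769 = 89.6; it rises from 37.3.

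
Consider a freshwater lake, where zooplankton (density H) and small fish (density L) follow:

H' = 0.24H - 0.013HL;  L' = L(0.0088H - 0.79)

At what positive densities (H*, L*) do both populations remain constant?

Set dL/dt = 0 with L > 0: 0.0088H - 0.79 = 0, so H* = 0.79/0.0088 = 89.8.
Set dH/dt = 0 with H > 0: 0.24 - 0.013L = 0, so L* = 0.24/0.013 = 18.5.

H* ≈ 89.8, L* ≈ 18.5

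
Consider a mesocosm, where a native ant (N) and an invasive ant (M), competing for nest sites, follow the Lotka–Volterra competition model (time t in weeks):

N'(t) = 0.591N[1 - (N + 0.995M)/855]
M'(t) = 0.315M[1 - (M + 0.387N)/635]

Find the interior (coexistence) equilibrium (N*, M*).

Setting both brackets to zero gives the nullclines N + 0.995M = 855 and 0.387N + M = 635.
Substituting M = 635 - 0.387N into the first: N(1 - 0.995·0.387) = 855 - 0.995·635.
So N* = 223/0.615 = 363, and then M* = 635 - 0.387·363 = 495.

N* ≈ 363, M* ≈ 495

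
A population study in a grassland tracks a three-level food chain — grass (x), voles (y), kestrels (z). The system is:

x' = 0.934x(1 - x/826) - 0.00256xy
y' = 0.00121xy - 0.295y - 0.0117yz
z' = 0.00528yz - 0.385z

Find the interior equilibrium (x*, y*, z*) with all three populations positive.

From dz/dt = 0: 0.00528y* = 0.385, so y* = 72.9.
From dx/dt = 0: 0.934(1 - x*/826) = 0.00256·72.9, giving x* = 826·(1 - 0.2) = 661.
From dy/dt = 0: 0.00121·661 - 0.295 = 0.0117z*, so z* = 0.505/0.0117 = 43.1.

x* ≈ 661, y* ≈ 72.9, z* ≈ 43.1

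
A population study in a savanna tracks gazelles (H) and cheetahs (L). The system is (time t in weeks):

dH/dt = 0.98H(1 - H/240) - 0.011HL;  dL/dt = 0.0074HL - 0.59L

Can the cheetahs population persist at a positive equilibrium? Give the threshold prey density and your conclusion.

Threshold H = 79.7; K > 79.7, so yes, the predator persists.

The predator equation gives dL/dt > 0 only when H > 0.59/0.0074 = 79.7.
Without the predator, H → K = 240. Since 240 > 79.7, the predator can invade and persist.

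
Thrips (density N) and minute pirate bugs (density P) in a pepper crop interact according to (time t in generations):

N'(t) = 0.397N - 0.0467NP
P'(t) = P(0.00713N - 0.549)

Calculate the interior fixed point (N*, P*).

N* ≈ 77, P* ≈ 8.5

Set dP/dt = 0 with P > 0: 0.00713N - 0.549 = 0, so N* = 0.549/0.00713 = 77.
Set dN/dt = 0 with N > 0: 0.397 - 0.0467P = 0, so P* = 0.397/0.0467 = 8.5.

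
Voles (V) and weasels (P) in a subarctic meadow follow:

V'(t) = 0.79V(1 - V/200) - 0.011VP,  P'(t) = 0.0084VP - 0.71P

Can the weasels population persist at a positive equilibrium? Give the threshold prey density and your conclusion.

The predator equation gives dP/dt > 0 only when V > 0.71/0.0084 = 84.5.
Without the predator, V → K = 200. Since 200 > 84.5, the predator can invade and persist.

Threshold V = 84.5; K > 84.5, so yes, the predator persists.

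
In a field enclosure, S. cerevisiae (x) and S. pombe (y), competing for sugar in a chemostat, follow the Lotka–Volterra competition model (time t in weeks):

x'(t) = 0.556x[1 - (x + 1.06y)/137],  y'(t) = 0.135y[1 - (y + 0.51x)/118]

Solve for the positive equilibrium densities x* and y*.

Setting both brackets to zero gives the nullclines x + 1.06y = 137 and 0.51x + y = 118.
Substituting y = 118 - 0.51x into the first: x(1 - 1.06·0.51) = 137 - 1.06·118.
So x* = 11.9/0.459 = 25.9, and then y* = 118 - 0.51·25.9 = 105.

x* ≈ 25.9, y* ≈ 105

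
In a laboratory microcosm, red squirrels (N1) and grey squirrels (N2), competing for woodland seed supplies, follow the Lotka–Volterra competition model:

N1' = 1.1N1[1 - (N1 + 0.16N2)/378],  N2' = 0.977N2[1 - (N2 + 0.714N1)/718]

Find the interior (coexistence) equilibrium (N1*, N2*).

N1* ≈ 297, N2* ≈ 506

Setting both brackets to zero gives the nullclines N1 + 0.16N2 = 378 and 0.714N1 + N2 = 718.
Substituting N2 = 718 - 0.714N1 into the first: N1(1 - 0.16·0.714) = 378 - 0.16·718.
So N1* = 263/0.886 = 297, and then N2* = 718 - 0.714·297 = 506.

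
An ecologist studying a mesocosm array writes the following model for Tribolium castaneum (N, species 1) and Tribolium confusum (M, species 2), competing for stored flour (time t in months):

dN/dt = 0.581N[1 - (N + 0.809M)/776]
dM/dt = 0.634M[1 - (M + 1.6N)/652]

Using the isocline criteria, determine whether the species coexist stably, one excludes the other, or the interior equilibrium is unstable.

Compare the nullcline intercepts: K1/α12 = 776/0.809 = 959 > K2 = 652; K2/α21 = 652/1.6 = 408 < K1 = 776.
Since the inequalities point opposite ways, species 1 can invade but species 2 cannot.

species 1 excludes species 2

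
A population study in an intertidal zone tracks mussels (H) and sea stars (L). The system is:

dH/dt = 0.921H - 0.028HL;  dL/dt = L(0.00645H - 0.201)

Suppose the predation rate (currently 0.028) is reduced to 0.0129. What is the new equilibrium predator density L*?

L* ≈ 71.4

At the interior fixed point, setting dH/dt = 0 with H > 0 fixes L* = (prey growth rate)/(HL coefficient) — independent of the other coefficients.
With the change, L* = 0.921/0.0129 = 71.4; it rises from 32.9.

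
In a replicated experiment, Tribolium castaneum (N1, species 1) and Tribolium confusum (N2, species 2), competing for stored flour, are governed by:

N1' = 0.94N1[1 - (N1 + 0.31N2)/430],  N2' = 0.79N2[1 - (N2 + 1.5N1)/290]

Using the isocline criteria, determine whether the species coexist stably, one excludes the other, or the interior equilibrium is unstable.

Compare the nullcline intercepts: K1/α12 = 430/0.31 = 1390 > K2 = 290; K2/α21 = 290/1.5 = 193 < K1 = 430.
Since the inequalities point opposite ways, species 1 can invade but species 2 cannot.

species 1 excludes species 2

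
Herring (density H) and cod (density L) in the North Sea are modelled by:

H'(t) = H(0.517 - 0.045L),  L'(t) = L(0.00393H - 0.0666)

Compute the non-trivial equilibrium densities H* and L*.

Set dL/dt = 0 with L > 0: 0.00393H - 0.0666 = 0, so H* = 0.0666/0.00393 = 16.9.
Set dH/dt = 0 with H > 0: 0.517 - 0.045L = 0, so L* = 0.517/0.045 = 11.5.

H* ≈ 16.9, L* ≈ 11.5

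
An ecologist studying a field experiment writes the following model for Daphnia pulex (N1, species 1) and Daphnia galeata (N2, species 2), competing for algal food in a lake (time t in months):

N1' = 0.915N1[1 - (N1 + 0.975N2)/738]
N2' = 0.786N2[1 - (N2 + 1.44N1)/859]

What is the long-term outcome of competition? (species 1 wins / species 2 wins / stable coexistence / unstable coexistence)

Compare the nullcline intercepts: K1/α12 = 738/0.975 = 757 < K2 = 859; K2/α21 = 859/1.44 = 597 < K1 = 738.
Since both are reversed, neither can invade when rare; the interior point is a saddle.

unstable coexistence (outcome depends on initial conditions)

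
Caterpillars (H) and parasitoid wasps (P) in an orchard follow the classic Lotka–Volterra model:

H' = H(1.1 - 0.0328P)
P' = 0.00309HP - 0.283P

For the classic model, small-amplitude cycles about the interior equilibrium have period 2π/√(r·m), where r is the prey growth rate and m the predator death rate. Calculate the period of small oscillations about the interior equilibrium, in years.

Here r = 1.1 and m = 0.283, so r·m = 0.311.
ω = √0.311 = 0.558 per year, hence T = 2π/ω ≈ 11.3 years.

T ≈ 11.3 years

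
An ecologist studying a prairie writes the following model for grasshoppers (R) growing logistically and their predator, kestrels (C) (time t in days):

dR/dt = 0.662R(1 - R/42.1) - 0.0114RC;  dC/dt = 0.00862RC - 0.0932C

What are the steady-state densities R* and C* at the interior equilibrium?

R* ≈ 10.8, C* ≈ 43.2

From dC/dt = 0 with C > 0: 0.00862R* = 0.0932, so R* = 10.8.
Substitute into dR/dt = 0: 0.662(1 - 10.8/42.1) = 0.0114C*.
The bracket is 0.743, giving C* = 0.492/0.0114 = 43.2.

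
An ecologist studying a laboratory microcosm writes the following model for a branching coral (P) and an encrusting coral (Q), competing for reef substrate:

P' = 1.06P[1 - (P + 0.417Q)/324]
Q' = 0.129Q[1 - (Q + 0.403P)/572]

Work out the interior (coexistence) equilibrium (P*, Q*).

P* ≈ 103, Q* ≈ 531

Setting both brackets to zero gives the nullclines P + 0.417Q = 324 and 0.403P + Q = 572.
Substituting Q = 572 - 0.403P into the first: P(1 - 0.417·0.403) = 324 - 0.417·572.
So P* = 85.5/0.832 = 103, and then Q* = 572 - 0.403·103 = 531.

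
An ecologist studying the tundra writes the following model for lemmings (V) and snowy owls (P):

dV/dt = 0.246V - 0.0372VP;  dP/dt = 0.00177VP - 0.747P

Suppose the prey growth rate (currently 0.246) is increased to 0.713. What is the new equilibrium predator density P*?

P* ≈ 19.2

At the interior fixed point, setting dV/dt = 0 with V > 0 fixes P* = (prey growth rate)/(VP coefficient) — independent of the other coefficients.
With the change, P* = 0.713/0.0372 = 19.2; it rises from 6.61.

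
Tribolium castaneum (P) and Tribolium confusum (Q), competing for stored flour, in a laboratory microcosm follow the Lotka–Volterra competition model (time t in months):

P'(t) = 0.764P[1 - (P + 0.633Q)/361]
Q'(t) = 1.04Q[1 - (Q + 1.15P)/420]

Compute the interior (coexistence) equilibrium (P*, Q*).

Setting both brackets to zero gives the nullclines P + 0.633Q = 361 and 1.15P + Q = 420.
Substituting Q = 420 - 1.15P into the first: P(1 - 0.633·1.15) = 361 - 0.633·420.
So P* = 95.1/0.272 = 350, and then Q* = 420 - 1.15·350 = 17.8.

P* ≈ 350, Q* ≈ 17.8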